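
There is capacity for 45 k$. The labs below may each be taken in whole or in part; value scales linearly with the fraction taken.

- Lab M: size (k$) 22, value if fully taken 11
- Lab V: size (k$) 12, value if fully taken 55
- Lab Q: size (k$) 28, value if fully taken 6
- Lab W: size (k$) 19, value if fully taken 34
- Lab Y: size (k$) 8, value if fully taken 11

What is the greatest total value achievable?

Best value per unit of size first: Lab V 55/12≈4.58, Lab W 34/19≈1.79, Lab Y 11/8≈1.38, Lab M 11/22≈0.5, Lab Q 6/28≈0.214.
Take all of Lab V (12 k$, value 55) — 33 k$ left.
Lab W: take in full, 19 k$ for value 34 — 14 left.
All 8 k$ of Lab Y fit (value 11) — 6 remain.
Only 6 k$ remain; take 6/22 of Lab M for value 11×6/22 = 3.
Total value = 103.

103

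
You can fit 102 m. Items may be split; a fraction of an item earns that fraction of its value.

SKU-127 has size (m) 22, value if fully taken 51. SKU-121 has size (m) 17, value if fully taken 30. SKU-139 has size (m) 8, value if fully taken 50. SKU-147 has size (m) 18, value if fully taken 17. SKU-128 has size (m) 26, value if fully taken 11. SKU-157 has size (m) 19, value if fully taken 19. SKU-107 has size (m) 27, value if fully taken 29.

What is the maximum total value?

Sort by value density: SKU-139 50/8≈6.25, SKU-127 51/22≈2.32, SKU-121 30/17≈1.76, SKU-107 29/27≈1.07, SKU-157 19/19≈1, SKU-147 17/18≈0.944, SKU-128 11/26≈0.423.
Take all of SKU-139 (8 m, value 50) ; 94 m left.
All 22 m of SKU-127 fit (value 51) ; 72 remain.
SKU-121: take in full, 17 m for value 30 ; 55 left.
All 27 m of SKU-107 fit (value 29) ; 28 remain.
All 19 m of SKU-157 fit (value 19) ; 9 remain.
Only 9 m remain; take 9/18 of SKU-147 for value 17×9/18 = 8.5.
Total value = 187.5.

187.5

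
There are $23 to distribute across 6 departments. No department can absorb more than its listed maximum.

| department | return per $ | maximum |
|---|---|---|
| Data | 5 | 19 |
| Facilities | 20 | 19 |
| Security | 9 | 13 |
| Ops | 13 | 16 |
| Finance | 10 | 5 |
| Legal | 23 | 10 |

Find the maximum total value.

Order the departments by return per $: Legal 23 > Facilities 20 > Ops 13 > Finance 10 > Security 9 > Data 5.
Legal takes 10 to reach its cap of 10 → 13 left.
Only 13 left; Facilities takes them to reach 13.
Total = 20×13 + 23×10 = 490.

490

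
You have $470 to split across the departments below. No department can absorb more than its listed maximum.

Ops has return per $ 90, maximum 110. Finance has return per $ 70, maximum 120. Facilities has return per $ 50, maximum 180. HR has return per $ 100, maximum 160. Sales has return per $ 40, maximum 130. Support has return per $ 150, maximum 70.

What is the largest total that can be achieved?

45300

Highest return per $ first: Support 150 > HR 100 > Ops 90 > Finance 70 > Facilities 50 > Sales 40.
Support takes 70 to reach its cap of 70 → 400 left.
Give HR 160 to hit its cap of 160 → 240 left.
Ops: +110 to 110 (cap) → 130 left.
Finance: +120 to 120 (cap) → 10 left.
Only 10 left; Facilities takes them to reach 10.
Total = 90×110 + 70×120 + 50×10 + 100×160 + 150×70 = 45300.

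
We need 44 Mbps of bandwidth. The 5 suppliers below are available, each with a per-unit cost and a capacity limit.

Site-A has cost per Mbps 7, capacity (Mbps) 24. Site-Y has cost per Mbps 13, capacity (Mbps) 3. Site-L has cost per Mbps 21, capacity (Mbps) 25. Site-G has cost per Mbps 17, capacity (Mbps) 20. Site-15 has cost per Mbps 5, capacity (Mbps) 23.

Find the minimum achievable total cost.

Cheapest first:
Site-15 at 5: take all 23 Mbps → 21 still needed.
Site-A at 7: take 21 of its 24 → requirement met.
Site-Y, Site-G, Site-L: unused.
Cost = 23×5 + 21×7 = 262.

262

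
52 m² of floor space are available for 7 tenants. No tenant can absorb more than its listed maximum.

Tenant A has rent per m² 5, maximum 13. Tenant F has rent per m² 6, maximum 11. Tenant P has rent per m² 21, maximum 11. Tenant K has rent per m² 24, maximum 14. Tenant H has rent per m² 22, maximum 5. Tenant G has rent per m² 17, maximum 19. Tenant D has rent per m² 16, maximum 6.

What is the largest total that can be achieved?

1048

Order the tenants by rent per m²: Tenant K 24 > Tenant H 22 > Tenant P 21 > Tenant G 17 > Tenant D 16 > Tenant F 6 > Tenant A 5.
Give Tenant K 14 to hit its cap of 14 → 38 left.
Tenant H: +5 to 5 (cap) → 33 left.
Tenant P takes 11 to reach its cap of 11 → 22 left.
Give Tenant G 19 to hit its cap of 19 → 3 left.
Only 3 left; Tenant D takes them to reach 3.
Total = 21×11 + 24×14 + 22×5 + 17×19 + 16×3 = 1048.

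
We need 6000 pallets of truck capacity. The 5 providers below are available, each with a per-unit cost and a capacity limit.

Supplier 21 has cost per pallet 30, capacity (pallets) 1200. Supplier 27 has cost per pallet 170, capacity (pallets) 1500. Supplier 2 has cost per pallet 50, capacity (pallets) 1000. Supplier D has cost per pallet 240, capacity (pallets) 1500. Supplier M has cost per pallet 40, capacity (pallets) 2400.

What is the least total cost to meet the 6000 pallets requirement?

Fill from the cheapest provider first.
Take 1200 from Supplier 21 at 30 → need 4800 more.
Take 2400 from Supplier M at 40 → need 2400 more.
Take 1000 from Supplier 2 at 50 → need 1400 more.
Supplier 27 at 170: take 1400 of its 1500 → requirement met.
Supplier D: unused.
Cost = 1200×30 + 2400×40 + 1000×50 + 1400×170 = 420000.

420000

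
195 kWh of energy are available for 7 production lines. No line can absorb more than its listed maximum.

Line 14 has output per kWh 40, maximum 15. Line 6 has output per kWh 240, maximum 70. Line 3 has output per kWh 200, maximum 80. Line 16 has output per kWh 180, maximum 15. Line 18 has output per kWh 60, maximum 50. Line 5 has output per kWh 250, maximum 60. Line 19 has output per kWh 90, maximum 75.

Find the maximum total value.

44800

Order the production lines by output per kWh: Line 5 250 > Line 6 240 > Line 3 200 > Line 16 180 > Line 19 90 > Line 18 60 > Line 14 40.
Give Line 5 60 to hit its cap of 60 ; 135 left.
Line 6: +70 to 70 (cap) ; 65 left.
Line 3 has room for 80 but only 65 remain, so it gets 65.
Total = 240×70 + 200×65 + 250×60 = 44800.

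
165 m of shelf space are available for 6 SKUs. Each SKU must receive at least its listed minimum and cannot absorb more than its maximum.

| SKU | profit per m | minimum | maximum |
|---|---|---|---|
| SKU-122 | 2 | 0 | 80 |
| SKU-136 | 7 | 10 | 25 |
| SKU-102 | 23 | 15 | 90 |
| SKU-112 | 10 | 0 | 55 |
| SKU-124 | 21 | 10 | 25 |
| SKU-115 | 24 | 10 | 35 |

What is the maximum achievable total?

Meeting every minimum uses 0+10+15+0+10+10 = 45 m, leaving 120.
Order the SKUs by profit per m: SKU-115 24 > SKU-102 23 > SKU-124 21 > SKU-112 10 > SKU-136 7 > SKU-122 2.
Give SKU-115 25 more to hit its cap of 35 ; 95 left.
Give SKU-102 75 more to hit its cap of 90 ; 20 left.
SKU-124 takes 15 more to reach its cap of 25 ; 5 left.
SKU-112 has room for 55 more but only 5 remain, so it gets 5.
Total = 7×10 + 23×90 + 10×5 + 21×25 + 24×35 = 3555.

3555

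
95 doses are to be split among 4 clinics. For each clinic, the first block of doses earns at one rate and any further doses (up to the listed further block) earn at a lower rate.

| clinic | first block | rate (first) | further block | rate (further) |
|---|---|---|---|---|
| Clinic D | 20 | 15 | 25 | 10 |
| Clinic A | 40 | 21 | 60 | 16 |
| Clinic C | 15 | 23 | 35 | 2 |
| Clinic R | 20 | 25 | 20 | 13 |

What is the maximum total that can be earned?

2005

Rank every tier by rate: Clinic R/tier1 25 > Clinic C/tier1 23 > Clinic A/tier1 21 > Clinic A/tier2 16 > Clinic D/tier1 15 > Clinic R/tier2 13 > Clinic D/tier2 10 > Clinic C/tier2 2.
Clinic R tier1 at 25: fill all 20 ; 75 left.
Clinic C tier1 at 23: fill all 15 ; 60 left.
Fill Clinic A tier1 block (40 at 21) ; 20 left.
Clinic A/tier2: +20 of 60 at 16; pool empty.
Total = 25×20 + 23×15 + 21×40 + 16×20 = 2005.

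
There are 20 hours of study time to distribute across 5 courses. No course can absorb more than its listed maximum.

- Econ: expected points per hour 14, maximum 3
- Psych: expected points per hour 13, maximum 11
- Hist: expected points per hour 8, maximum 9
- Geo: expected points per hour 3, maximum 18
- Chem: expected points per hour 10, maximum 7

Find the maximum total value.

245

Order the courses by expected points per hour: Econ 14 > Psych 13 > Chem 10 > Hist 8 > Geo 3.
Give Econ 3 to hit its cap of 3 → 17 left.
Psych: +11 to 11 (cap) → 6 left.
Chem: +6 (room for 7) → 6. Pool exhausted.
Total = 14×3 + 13×11 + 10×6 = 245.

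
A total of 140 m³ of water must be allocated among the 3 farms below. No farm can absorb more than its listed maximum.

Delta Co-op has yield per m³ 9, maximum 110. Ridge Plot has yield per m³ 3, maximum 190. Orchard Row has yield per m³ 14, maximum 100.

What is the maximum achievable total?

Rank by yield per m³: Orchard Row 14 > Delta Co-op 9 > Ridge Plot 3.
Orchard Row takes 100 to reach its cap of 100 → 40 left.
Delta Co-op has room for 110 but only 40 remain, so it gets 40.
Total = 9×40 + 14×100 = 1760.

1760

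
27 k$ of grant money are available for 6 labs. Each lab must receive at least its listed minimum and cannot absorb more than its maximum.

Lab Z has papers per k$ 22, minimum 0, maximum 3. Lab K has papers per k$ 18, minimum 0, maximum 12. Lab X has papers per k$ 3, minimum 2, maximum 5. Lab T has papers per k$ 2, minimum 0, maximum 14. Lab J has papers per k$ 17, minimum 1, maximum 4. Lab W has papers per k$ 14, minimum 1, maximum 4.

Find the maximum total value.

418

Meeting every minimum uses 0+0+2+0+1+1 = 4 k$, leaving 23.
Rank by papers per k$: Lab Z 22 > Lab K 18 > Lab J 17 > Lab W 14 > Lab X 3 > Lab T 2.
Give Lab Z 3 more to hit its cap of 3 ; 20 left.
Lab K takes 12 more to reach its cap of 12 ; 8 left.
Lab J takes 3 more to reach its cap of 4 ; 5 left.
Lab W: +3 to 4 (cap) ; 2 left.
Lab X has room for 3 more but only 2 remain, so it gets 4.
Total = 22×3 + 18×12 + 3×4 + 17×4 + 14×4 = 418.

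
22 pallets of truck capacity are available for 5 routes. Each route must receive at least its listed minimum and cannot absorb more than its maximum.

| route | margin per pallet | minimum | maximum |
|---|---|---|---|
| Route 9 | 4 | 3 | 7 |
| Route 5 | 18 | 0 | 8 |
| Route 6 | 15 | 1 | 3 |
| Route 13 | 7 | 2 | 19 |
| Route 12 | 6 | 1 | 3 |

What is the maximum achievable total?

Meeting every minimum uses 3+0+1+2+1 = 7 pallets, leaving 15.
Rank by margin per pallet: Route 5 18 > Route 6 15 > Route 13 7 > Route 12 6 > Route 9 4.
Give Route 5 8 more to hit its cap of 8 → 7 left.
Route 6 takes 2 more to reach its cap of 3 → 5 left.
Only 5 left; Route 13 takes them to reach 7.
Total = 4×3 + 18×8 + 15×3 + 7×7 + 6×1 = 256.

256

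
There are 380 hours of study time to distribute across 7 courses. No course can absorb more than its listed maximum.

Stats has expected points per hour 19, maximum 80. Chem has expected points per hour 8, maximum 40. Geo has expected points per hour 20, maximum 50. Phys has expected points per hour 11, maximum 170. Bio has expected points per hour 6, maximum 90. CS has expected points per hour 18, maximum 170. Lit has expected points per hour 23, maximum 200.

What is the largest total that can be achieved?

8020

Highest expected points per hour first: Lit 23 > Geo 20 > Stats 19 > CS 18 > Phys 11 > Chem 8 > Bio 6.
Lit: +200 to 200 (cap) — 180 left.
Geo takes 50 to reach its cap of 50 — 130 left.
Stats takes 80 to reach its cap of 80 — 50 left.
CS: +50 (room for 170) → 50. Pool exhausted.
Total = 19×80 + 20×50 + 18×50 + 23×200 = 8020.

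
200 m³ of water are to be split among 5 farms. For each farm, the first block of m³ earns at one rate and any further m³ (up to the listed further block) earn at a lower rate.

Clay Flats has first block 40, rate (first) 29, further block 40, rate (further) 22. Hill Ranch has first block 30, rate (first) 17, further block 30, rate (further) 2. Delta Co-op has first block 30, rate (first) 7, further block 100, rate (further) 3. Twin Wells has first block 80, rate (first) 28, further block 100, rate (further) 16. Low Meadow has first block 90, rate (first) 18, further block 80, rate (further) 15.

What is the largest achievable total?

5000

Rank every tier by rate: Clay Flats/tier1 29 > Twin Wells/tier1 28 > Clay Flats/tier2 22 > Low Meadow/tier1 18 > Hill Ranch/tier1 17 > Twin Wells/tier2 16 > Low Meadow/tier2 15 > Delta Co-op/tier1 7 > Delta Co-op/tier2 3 > Hill Ranch/tier2 2.
Fill Clay Flats tier1 block (40 at 29) — 160 left.
Twin Wells/tier1 (28): +80 — 80 left.
Fill Clay Flats tier2 block (40 at 22) — 40 left.
Low Meadow/tier1: +40 of 90 at 18; pool empty.
Total = 29×40 + 28×80 + 22×40 + 18×40 = 5000.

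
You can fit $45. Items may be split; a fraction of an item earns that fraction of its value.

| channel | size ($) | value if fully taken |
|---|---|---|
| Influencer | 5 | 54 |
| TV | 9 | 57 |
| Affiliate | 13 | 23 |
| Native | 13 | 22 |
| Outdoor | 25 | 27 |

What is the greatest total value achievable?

161.4

Rank by value-to-size ratio: Influencer 54/5≈10.8, TV 57/9≈6.33, Affiliate 23/13≈1.77, Native 22/13≈1.69, Outdoor 27/25≈1.08.
Influencer: take in full, 5 $ for value 54 — 40 left.
Take all of TV (9 $, value 57) — 31 $ left.
Affiliate: take in full, 13 $ for value 23 — 18 left.
All 13 $ of Native fit (value 22) — 5 remain.
Only 5 $ remain; take 5/25 of Outdoor for value 27×5/25 = 5.4.
Total value = 161.4.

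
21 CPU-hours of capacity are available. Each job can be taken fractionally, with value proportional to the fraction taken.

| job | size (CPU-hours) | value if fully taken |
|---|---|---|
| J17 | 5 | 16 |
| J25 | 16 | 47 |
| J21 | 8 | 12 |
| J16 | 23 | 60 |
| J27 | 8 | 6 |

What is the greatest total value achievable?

63

Sort by value density: J17 16/5≈3.2, J25 47/16≈2.94, J16 60/23≈2.61, J21 12/8≈1.5, J27 6/8≈0.75.
All 5 CPU-hours of J17 fit (value 16) ; 16 remain.
J25: take in full, 16 CPU-hours for value 47 ; 0 left.
Total value = 63.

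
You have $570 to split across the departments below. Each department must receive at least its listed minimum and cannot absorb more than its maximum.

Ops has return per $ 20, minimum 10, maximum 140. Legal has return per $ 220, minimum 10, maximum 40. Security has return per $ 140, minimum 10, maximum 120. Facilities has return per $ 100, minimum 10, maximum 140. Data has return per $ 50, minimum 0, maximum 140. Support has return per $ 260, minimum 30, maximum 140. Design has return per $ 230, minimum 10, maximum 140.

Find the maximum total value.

Meeting every minimum uses 10+10+10+10+0+30+10 = 80 $, leaving 490.
Rank by return per $: Support 260 > Design 230 > Legal 220 > Security 140 > Facilities 100 > Data 50 > Ops 20.
Support takes 110 more to reach its cap of 140 ; 380 left.
Design takes 130 more to reach its cap of 140 ; 250 left.
Legal takes 30 more to reach its cap of 40 ; 220 left.
Give Security 110 more to hit its cap of 120 ; 110 left.
Facilities: +110 (room for 130) → 120. Pool exhausted.
Total = 20×10 + 220×40 + 140×120 + 100×120 + 260×140 + 230×140 = 106400.

106400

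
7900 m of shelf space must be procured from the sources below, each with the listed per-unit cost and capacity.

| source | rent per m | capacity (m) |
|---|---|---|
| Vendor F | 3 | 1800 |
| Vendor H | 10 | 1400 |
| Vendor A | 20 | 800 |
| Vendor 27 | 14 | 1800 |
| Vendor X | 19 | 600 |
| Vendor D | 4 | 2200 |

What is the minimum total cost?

66800

Cheapest first:
Take 1800 from Vendor F at 3 → need 6100 more.
Take 2200 from Vendor D at 4 → need 3900 more.
Vendor H at 10: take all 1400 m → 2500 still needed.
Vendor 27 (14): use full 1800 → 700 m to go.
Vendor X at 19: take all 600 m → 100 still needed.
Vendor A at 20: take 100 of its 800 → requirement met.
Cost = 1800×3 + 2200×4 + 1400×10 + 1800×14 + 600×19 + 100×20 = 66800.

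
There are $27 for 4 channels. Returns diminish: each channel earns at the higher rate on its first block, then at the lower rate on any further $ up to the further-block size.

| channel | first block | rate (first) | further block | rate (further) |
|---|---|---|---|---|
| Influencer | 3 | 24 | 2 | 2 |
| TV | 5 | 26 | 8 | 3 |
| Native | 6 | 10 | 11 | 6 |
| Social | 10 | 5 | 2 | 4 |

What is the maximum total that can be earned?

Order all 8 blocks by rate: TV/tier1 26 > Influencer/tier1 24 > Native/tier1 10 > Native/tier2 6 > Social/tier1 5 > Social/tier2 4 > TV/tier2 3 > Influencer/tier2 2.
TV/tier1 (26): +5 ; 22 left.
Influencer tier1 at 24: fill all 3 ; 19 left.
Native/tier1 (10): +6 ; 13 left.
Fill Native tier2 block (11 at 6) ; 2 left.
2 remain; put them into Social tier1 at 5.
Total = 26×5 + 24×3 + 10×6 + 6×11 + 5×2 = 338.

338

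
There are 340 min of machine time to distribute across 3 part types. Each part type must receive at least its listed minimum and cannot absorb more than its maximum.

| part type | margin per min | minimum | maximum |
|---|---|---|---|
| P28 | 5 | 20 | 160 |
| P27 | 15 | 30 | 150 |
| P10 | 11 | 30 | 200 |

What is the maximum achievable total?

4220

Meeting every minimum uses 20+30+30 = 80 min, leaving 260.
Order the part types by margin per min: P27 15 > P10 11 > P28 5.
P27 takes 120 more to reach its cap of 150 → 140 left.
P10: +140 (room for 170) → 170. Pool exhausted.
Total = 5×20 + 15×150 + 11×170 = 4220.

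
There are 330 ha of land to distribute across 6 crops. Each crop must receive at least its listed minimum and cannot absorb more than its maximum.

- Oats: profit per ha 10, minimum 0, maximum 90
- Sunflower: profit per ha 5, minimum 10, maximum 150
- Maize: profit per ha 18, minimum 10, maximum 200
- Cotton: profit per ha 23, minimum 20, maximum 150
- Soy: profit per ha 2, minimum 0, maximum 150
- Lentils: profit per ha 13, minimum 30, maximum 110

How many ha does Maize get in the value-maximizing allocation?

Meeting every minimum uses 0+10+10+20+0+30 = 70 ha, leaving 260.
Rank by profit per ha: Cotton 23 > Maize 18 > Lentils 13 > Oats 10 > Sunflower 5 > Soy 2.
Cotton takes 130 more to reach its cap of 150 ; 130 left.
Only 130 left; Maize takes them to reach 140.

140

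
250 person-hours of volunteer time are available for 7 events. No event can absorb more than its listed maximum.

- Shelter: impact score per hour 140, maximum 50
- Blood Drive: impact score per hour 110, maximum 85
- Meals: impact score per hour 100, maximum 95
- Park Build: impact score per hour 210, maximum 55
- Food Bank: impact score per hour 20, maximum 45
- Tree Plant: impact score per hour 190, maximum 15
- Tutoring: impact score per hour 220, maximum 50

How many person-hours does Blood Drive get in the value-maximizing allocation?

80

Order the events by impact score per hour: Tutoring 220 > Park Build 210 > Tree Plant 190 > Shelter 140 > Blood Drive 110 > Meals 100 > Food Bank 20.
Tutoring takes 50 to reach its cap of 50 ; 200 left.
Give Park Build 55 to hit its cap of 55 ; 145 left.
Give Tree Plant 15 to hit its cap of 15 ; 130 left.
Shelter: +50 to 50 (cap) ; 80 left.
Blood Drive has room for 85 but only 80 remain, so it gets 80.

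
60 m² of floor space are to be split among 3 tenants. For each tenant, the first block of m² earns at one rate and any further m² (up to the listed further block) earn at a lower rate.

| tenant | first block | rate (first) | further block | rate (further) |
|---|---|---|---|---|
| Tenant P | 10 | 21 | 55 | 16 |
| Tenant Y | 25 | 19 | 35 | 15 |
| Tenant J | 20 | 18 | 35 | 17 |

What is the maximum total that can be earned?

Treat each block as its own option and order by rate: Tenant P/tier1 21 > Tenant Y/tier1 19 > Tenant J/tier1 18 > Tenant J/tier2 17 > Tenant P/tier2 16 > Tenant Y/tier2 15.
Tenant P tier1 at 21: fill all 10 — 50 left.
Tenant Y tier1 at 19: fill all 25 — 25 left.
Tenant J/tier1 (18): +20 — 5 left.
5 remain; put them into Tenant J tier2 at 17.
Total = 21×10 + 19×25 + 18×20 + 17×5 = 1130.

1130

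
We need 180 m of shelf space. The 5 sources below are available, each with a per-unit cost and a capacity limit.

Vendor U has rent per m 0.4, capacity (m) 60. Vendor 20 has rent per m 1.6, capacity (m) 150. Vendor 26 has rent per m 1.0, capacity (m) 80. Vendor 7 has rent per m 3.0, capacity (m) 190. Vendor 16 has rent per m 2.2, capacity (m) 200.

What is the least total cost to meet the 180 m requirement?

Use sources in increasing cost order.
Vendor U (0.4): use full 60 ; 120 m to go.
Vendor 26 at 1.0: take all 80 m ; 40 still needed.
Take 40 from Vendor 20 at 1.6 to finish.
Vendor 16, Vendor 7: unused.
Cost = 60×0.4 + 80×1.0 + 40×1.6 = 168.

168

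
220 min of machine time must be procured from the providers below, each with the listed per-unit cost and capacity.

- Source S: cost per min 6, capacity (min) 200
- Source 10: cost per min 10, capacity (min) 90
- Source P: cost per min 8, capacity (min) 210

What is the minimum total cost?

1360

Use providers in increasing cost order.
Source S at 6: take all 200 min — 20 still needed.
Take 20 from Source P at 8 to finish.
Source 10: unused.
Cost = 200×6 + 20×8 = 1360.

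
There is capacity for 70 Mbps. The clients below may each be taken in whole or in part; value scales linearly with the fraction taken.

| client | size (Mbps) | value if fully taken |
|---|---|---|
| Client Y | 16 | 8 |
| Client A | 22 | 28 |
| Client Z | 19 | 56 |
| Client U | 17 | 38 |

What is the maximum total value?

Rank by value-to-size ratio: Client Z 56/19≈2.95, Client U 38/17≈2.24, Client A 28/22≈1.27, Client Y 8/16≈0.5.
All 19 Mbps of Client Z fit (value 56) ; 51 remain.
All 17 Mbps of Client U fit (value 38) ; 34 remain.
Take all of Client A (22 Mbps, value 28) ; 12 Mbps left.
Fill the last 12 Mbps with part of Client Y: 12/16 of it earns 6.
Total value = 128.

128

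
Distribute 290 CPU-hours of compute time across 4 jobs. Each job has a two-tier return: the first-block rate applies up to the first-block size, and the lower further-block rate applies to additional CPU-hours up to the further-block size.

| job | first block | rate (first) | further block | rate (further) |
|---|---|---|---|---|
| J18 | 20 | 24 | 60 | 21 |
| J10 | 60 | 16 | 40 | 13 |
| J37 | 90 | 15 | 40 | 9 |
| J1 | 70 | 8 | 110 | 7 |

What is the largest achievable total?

4750

Order all 8 blocks by rate: J18/first 24 > J18/second 21 > J10/first 16 > J37/first 15 > J10/second 13 > J37/second 9 > J1/first 8 > J1/second 7.
J18/first (24): +20 — 270 left.
J18 second at 21: fill all 60 — 210 left.
J10/first (16): +60 — 150 left.
J37/first (15): +90 — 60 left.
J10 second at 13: fill all 40 — 20 left.
J37/second: +20 of 40 at 9; pool empty.
Total = 24×20 + 21×60 + 16×60 + 15×90 + 13×40 + 9×20 = 4750.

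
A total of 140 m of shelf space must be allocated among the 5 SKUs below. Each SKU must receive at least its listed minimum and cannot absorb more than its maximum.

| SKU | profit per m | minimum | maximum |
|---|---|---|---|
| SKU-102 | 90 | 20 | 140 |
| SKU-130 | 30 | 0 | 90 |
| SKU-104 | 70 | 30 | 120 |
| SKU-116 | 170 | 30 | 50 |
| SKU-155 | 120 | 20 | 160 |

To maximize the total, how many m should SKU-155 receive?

Meeting every minimum uses 20+0+30+30+20 = 100 m, leaving 40.
Rank by profit per m: SKU-116 170 > SKU-155 120 > SKU-102 90 > SKU-104 70 > SKU-130 30.
SKU-116 takes 20 more to reach its cap of 50 ; 20 left.
SKU-155 has room for 140 more but only 20 remain, so it gets 40.

40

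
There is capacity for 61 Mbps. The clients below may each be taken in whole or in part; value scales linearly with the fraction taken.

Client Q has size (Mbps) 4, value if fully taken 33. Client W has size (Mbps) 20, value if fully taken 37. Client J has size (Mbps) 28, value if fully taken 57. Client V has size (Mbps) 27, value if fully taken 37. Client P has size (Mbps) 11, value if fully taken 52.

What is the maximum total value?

175.3

Best value per unit of size first: Client Q 33/4≈8.25, Client P 52/11≈4.73, Client J 57/28≈2.04, Client W 37/20≈1.85, Client V 37/27≈1.37.
Take all of Client Q (4 Mbps, value 33) → 57 Mbps left.
Client P: take in full, 11 Mbps for value 52 → 46 left.
Client J: take in full, 28 Mbps for value 57 → 18 left.
18 Mbps left: a 18/20 share of Client W gives 37×18/20 = 33.3.
Total value = 175.3.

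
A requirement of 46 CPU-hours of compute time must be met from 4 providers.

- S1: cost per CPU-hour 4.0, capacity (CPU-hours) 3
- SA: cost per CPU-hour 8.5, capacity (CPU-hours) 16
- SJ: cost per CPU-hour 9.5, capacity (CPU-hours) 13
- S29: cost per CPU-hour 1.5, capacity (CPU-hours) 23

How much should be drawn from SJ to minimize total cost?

Use providers in increasing cost order.
S29 at 1.5: take all 23 CPU-hours → 23 still needed.
S1 at 4.0: take all 3 CPU-hours → 20 still needed.
SA at 8.5: take all 16 CPU-hours → 4 still needed.
SJ (9.5): take the remaining 4 → done.

4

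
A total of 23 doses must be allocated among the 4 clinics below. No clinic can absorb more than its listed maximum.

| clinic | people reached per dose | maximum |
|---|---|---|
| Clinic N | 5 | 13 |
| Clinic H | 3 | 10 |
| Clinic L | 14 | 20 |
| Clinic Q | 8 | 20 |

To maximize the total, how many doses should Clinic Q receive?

3

Order the clinics by people reached per dose: Clinic L 14 > Clinic Q 8 > Clinic N 5 > Clinic H 3.
Clinic L takes 20 to reach its cap of 20 → 3 left.
Clinic Q: +3 (room for 20) → 3. Pool exhausted.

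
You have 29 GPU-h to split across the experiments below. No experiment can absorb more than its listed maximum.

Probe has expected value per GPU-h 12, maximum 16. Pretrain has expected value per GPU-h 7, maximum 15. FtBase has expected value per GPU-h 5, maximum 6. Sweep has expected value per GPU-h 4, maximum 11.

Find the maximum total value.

283

Order the experiments by expected value per GPU-h: Probe 12 > Pretrain 7 > FtBase 5 > Sweep 4.
Probe: +16 to 16 (cap) ; 13 left.
Only 13 left; Pretrain takes them to reach 13.
Total = 12×16 + 7×13 = 283.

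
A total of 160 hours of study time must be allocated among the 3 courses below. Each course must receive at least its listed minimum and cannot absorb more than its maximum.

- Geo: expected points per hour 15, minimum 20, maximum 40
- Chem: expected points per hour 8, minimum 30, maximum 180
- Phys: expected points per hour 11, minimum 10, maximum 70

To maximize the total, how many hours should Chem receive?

50

Meeting every minimum uses 20+30+10 = 60 hours, leaving 100.
Highest expected points per hour first: Geo 15 > Phys 11 > Chem 8.
Geo takes 20 more to reach its cap of 40 — 80 left.
Phys: +60 to 70 (cap) — 20 left.
Only 20 left; Chem takes them to reach 50.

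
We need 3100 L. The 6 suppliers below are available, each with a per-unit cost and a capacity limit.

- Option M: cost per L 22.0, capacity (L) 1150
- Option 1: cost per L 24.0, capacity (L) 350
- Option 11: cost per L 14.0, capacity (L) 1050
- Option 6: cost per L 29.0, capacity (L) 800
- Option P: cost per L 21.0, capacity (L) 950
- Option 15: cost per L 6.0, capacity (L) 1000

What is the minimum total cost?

Use suppliers in increasing cost order.
Option 15 (6.0): use full 1000 ; 2100 L to go.
Option 11 at 14.0: take all 1050 L ; 1050 still needed.
Take 950 from Option P at 21.0 ; need 100 more.
Take 100 from Option M at 22.0 to finish.
Option 1, Option 6: unused.
Cost = 1000×6.0 + 1050×14.0 + 950×21.0 + 100×22.0 = 42850.

42850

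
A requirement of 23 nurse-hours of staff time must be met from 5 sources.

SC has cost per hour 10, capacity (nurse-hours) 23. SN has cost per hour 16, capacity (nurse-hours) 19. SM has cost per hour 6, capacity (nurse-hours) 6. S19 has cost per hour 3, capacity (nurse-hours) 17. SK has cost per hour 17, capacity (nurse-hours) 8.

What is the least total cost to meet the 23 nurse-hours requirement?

87

Cheapest first:
S19 at 3: take all 17 nurse-hours ; 6 still needed.
SM at 6: take all 6 nurse-hours ; 0 still needed.
SC, SN, SK: unused.
Cost = 17×3 + 6×6 = 87.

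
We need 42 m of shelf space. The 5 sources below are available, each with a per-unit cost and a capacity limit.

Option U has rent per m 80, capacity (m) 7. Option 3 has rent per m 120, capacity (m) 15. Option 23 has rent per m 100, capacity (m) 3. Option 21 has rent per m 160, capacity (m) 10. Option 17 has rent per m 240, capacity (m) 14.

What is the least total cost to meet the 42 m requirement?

5940

Cheapest first:
Option U (80): use full 7 → 35 m to go.
Take 3 from Option 23 at 100 → need 32 more.
Option 3 at 120: take all 15 m → 17 still needed.
Take 10 from Option 21 at 160 → need 7 more.
Option 17 at 240: take 7 of its 14 → requirement met.
Cost = 7×80 + 3×100 + 15×120 + 10×160 + 7×240 = 5940.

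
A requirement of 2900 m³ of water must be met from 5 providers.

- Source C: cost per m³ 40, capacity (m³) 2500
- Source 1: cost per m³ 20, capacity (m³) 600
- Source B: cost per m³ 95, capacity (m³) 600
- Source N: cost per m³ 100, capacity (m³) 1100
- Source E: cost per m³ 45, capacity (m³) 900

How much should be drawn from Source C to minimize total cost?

2300

Use providers in increasing cost order.
Take 600 from Source 1 at 20 — need 2300 more.
Source C at 40: take 2300 of its 2500 — requirement met.
Source E, Source B, Source N: unused.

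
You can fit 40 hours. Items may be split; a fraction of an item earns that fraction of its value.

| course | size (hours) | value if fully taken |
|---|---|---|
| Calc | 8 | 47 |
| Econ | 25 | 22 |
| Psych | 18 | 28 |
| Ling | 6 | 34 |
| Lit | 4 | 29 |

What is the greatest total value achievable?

Rank by value-to-size ratio: Lit 29/4≈7.25, Calc 47/8≈5.88, Ling 34/6≈5.67, Psych 28/18≈1.56, Econ 22/25≈0.88.
Take all of Lit (4 hours, value 29) — 36 hours left.
Calc: take in full, 8 hours for value 47 — 28 left.
Ling: take in full, 6 hours for value 34 — 22 left.
Psych: take in full, 18 hours for value 28 — 4 left.
4 hours left: a 4/25 share of Econ gives 22×4/25 = 3.52.
Total value = 141.52.

141.52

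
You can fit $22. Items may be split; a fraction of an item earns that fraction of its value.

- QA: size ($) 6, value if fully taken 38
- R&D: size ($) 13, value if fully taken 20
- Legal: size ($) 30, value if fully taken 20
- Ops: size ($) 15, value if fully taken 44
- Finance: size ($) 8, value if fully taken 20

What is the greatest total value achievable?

Sort by value density: QA 38/6≈6.33, Ops 44/15≈2.93, Finance 20/8≈2.5, R&D 20/13≈1.54, Legal 20/30≈0.667.
Take all of QA (6 $, value 38) → 16 $ left.
All 15 $ of Ops fit (value 44) → 1 remain.
1 $ left: a 1/8 share of Finance gives 20×1/8 = 2.5.
Total value = 84.5.

84.5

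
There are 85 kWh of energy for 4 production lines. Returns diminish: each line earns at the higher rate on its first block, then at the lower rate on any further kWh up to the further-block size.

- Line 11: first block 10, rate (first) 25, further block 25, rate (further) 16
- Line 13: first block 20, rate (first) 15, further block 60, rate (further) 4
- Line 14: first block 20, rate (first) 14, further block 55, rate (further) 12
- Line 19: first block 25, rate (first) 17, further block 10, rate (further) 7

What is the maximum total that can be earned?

1445

Rank every tier by rate: Line 11/first 25 > Line 19/first 17 > Line 11/second 16 > Line 13/first 15 > Line 14/first 14 > Line 14/second 12 > Line 19/second 7 > Line 13/second 4.
Fill Line 11 first block (10 at 25) ; 75 left.
Line 19 first at 17: fill all 25 ; 50 left.
Line 11 second at 16: fill all 25 ; 25 left.
Line 13 first at 15: fill all 20 ; 5 left.
5 remain; put them into Line 14 first at 14.
Total = 25×10 + 17×25 + 16×25 + 15×20 + 14×5 = 1445.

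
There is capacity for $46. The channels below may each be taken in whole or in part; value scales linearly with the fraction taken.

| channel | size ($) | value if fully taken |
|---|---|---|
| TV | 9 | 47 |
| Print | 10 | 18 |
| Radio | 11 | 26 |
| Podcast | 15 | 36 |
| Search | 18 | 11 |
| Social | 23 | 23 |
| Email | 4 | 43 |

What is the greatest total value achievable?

164.6

Best value per unit of size first: Email 43/4≈10.8, TV 47/9≈5.22, Podcast 36/15≈2.4, Radio 26/11≈2.36, Print 18/10≈1.8, Social 23/23≈1, Search 11/18≈0.611.
Take all of Email (4 $, value 43) → 42 $ left.
TV: take in full, 9 $ for value 47 → 33 left.
Podcast: take in full, 15 $ for value 36 → 18 left.
Take all of Radio (11 $, value 26) → 7 $ left.
Only 7 $ remain; take 7/10 of Print for value 18×7/10 = 12.6.
Total value = 164.6.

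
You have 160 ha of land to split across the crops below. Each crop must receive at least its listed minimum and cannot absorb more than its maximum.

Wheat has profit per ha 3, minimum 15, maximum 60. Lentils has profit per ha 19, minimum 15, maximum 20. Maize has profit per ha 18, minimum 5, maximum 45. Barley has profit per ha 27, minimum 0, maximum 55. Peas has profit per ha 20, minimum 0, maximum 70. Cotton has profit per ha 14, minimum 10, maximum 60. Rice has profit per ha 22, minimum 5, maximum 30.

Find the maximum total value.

Meeting every minimum uses 15+15+5+0+0+10+5 = 50 ha, leaving 110.
Highest profit per ha first: Barley 27 > Rice 22 > Peas 20 > Lentils 19 > Maize 18 > Cotton 14 > Wheat 3.
Barley: +55 to 55 (cap) ; 55 left.
Rice: +25 to 30 (cap) ; 30 left.
Peas has room for 70 more but only 30 remain, so it gets 30.
Total = 3×15 + 19×15 + 18×5 + 27×55 + 20×30 + 14×10 + 22×30 = 3305.

3305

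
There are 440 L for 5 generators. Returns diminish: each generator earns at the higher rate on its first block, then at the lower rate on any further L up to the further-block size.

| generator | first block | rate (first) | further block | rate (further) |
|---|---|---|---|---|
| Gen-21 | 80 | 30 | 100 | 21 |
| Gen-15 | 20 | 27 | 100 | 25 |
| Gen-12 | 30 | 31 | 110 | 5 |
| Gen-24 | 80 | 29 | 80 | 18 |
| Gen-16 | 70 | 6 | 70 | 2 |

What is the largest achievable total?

11330

Order all 10 blocks by rate: Gen-12/tier1 31 > Gen-21/tier1 30 > Gen-24/tier1 29 > Gen-15/tier1 27 > Gen-15/tier2 25 > Gen-21/tier2 21 > Gen-24/tier2 18 > Gen-16/tier1 6 > Gen-12/tier2 5 > Gen-16/tier2 2.
Gen-12 tier1 at 31: fill all 30 → 410 left.
Fill Gen-21 tier1 block (80 at 30) → 330 left.
Fill Gen-24 tier1 block (80 at 29) → 250 left.
Fill Gen-15 tier1 block (20 at 27) → 230 left.
Gen-15/tier2 (25): +100 → 130 left.
Fill Gen-21 tier2 block (100 at 21) → 30 left.
Gen-24/tier2: +30 of 80 at 18; pool empty.
Total = 31×30 + 30×80 + 29×80 + 27×20 + 25×100 + 21×100 + 18×30 = 11330.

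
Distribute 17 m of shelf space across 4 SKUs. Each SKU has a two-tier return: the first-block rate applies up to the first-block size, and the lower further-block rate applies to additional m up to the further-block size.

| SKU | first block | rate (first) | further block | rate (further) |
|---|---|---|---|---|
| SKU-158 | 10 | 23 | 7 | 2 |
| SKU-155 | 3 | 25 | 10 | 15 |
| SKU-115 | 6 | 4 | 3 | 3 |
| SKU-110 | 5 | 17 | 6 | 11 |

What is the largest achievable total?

373

Rank every tier by rate: SKU-155/T1 25 > SKU-158/T1 23 > SKU-110/T1 17 > SKU-155/T2 15 > SKU-110/T2 11 > SKU-115/T1 4 > SKU-115/T2 3 > SKU-158/T2 2.
SKU-155/T1 (25): +3 ; 14 left.
Fill SKU-158 T1 block (10 at 23) ; 4 left.
4 remain; put them into SKU-110 T1 at 17.
Total = 25×3 + 23×10 + 17×4 = 373.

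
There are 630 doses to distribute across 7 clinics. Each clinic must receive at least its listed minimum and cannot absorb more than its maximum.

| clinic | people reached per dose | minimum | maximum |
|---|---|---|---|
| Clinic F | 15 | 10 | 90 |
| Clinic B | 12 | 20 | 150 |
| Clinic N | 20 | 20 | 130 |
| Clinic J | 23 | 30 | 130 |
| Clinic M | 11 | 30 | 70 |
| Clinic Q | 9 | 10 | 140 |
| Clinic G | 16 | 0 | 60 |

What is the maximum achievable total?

10450

Meeting every minimum uses 10+20+20+30+30+10+0 = 120 doses, leaving 510.
Highest people reached per dose first: Clinic J 23 > Clinic N 20 > Clinic G 16 > Clinic F 15 > Clinic B 12 > Clinic M 11 > Clinic Q 9.
Clinic J takes 100 more to reach its cap of 130 → 410 left.
Clinic N: +110 to 130 (cap) → 300 left.
Clinic G takes 60 more to reach its cap of 60 → 240 left.
Give Clinic F 80 more to hit its cap of 90 → 160 left.
Clinic B takes 130 more to reach its cap of 150 → 30 left.
Clinic M has room for 40 more but only 30 remain, so it gets 60.
Total = 15×90 + 12×150 + 20×130 + 23×130 + 11×60 + 9×10 + 16×60 = 10450.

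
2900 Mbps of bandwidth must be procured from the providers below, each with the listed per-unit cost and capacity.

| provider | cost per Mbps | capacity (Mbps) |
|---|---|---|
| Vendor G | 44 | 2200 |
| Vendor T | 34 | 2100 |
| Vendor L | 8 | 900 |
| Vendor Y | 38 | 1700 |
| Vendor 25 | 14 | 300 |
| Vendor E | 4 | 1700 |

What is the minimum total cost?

Cheapest first:
Vendor E (4): use full 1700 → 1200 Mbps to go.
Vendor L at 8: take all 900 Mbps → 300 still needed.
Vendor 25 at 14: take all 300 Mbps → 0 still needed.
Vendor T, Vendor Y, Vendor G: unused.
Cost = 1700×4 + 900×8 + 300×14 = 18200.

18200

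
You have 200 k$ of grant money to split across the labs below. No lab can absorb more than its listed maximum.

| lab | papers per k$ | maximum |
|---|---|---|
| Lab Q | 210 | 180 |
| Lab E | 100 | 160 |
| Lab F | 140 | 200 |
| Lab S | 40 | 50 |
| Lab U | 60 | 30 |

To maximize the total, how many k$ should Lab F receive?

20

Order the labs by papers per k$: Lab Q 210 > Lab F 140 > Lab E 100 > Lab U 60 > Lab S 40.
Lab Q: +180 to 180 (cap) ; 20 left.
Only 20 left; Lab F takes them to reach 20.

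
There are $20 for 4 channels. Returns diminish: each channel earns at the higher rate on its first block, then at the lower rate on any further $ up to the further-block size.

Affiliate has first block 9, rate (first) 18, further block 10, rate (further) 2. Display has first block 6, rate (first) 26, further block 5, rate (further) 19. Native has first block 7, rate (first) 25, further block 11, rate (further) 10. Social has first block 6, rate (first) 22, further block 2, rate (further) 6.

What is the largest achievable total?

482

Rank every tier by rate: Display/tier1 26 > Native/tier1 25 > Social/tier1 22 > Display/tier2 19 > Affiliate/tier1 18 > Native/tier2 10 > Social/tier2 6 > Affiliate/tier2 2.
Display/tier1 (26): +6 → 14 left.
Fill Native tier1 block (7 at 25) → 7 left.
Social tier1 at 22: fill all 6 → 1 left.
1 remain; put them into Display tier2 at 19.
Total = 26×6 + 25×7 + 22×6 + 19×1 = 482.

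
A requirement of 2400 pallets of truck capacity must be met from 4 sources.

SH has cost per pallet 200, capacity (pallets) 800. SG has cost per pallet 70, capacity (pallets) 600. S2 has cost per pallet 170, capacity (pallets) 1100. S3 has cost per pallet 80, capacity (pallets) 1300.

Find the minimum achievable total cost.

231000

Fill from the cheapest source first.
Take 600 from SG at 70 → need 1800 more.
S3 (80): use full 1300 → 500 pallets to go.
Take 500 from S2 at 170 to finish.
SH: unused.
Cost = 600×70 + 1300×80 + 500×170 = 231000.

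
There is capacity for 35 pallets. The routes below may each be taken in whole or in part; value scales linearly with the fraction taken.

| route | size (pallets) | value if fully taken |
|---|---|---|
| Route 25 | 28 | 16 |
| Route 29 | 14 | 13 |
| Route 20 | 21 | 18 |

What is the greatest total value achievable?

31

Sort by value density: Route 29 13/14≈0.929, Route 20 18/21≈0.857, Route 25 16/28≈0.571.
All 14 pallets of Route 29 fit (value 13) ; 21 remain.
All 21 pallets of Route 20 fit (value 18) ; 0 remain.
Total value = 31.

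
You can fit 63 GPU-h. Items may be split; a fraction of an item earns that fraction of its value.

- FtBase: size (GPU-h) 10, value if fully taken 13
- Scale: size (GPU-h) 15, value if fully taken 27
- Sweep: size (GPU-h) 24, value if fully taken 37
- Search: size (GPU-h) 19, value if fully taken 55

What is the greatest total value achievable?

125.5

Rank by value-to-size ratio: Search 55/19≈2.89, Scale 27/15≈1.8, Sweep 37/24≈1.54, FtBase 13/10≈1.3.
All 19 GPU-h of Search fit (value 55) → 44 remain.
All 15 GPU-h of Scale fit (value 27) → 29 remain.
Take all of Sweep (24 GPU-h, value 37) → 5 GPU-h left.
Fill the last 5 GPU-h with part of FtBase: 5/10 of it earns 6.5.
Total value = 125.5.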